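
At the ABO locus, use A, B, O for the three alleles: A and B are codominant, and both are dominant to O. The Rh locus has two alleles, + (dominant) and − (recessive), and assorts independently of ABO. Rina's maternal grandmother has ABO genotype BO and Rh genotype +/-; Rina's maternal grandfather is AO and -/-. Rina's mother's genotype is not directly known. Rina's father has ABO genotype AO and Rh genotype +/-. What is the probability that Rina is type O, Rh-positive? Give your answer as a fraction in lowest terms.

5/32

Rina's mother's ABO genotype from BO × AO: 1/4 AB, 1/4 AO, 1/4 BO, 1/4 OO.
Crossing each possibility with the father AO and summing P(type O): 1/4·0 + 1/4·1/4 + 1/4·1/4 + 1/4·1/2 = 1/4.
Similarly for Rh via the mother's Rh distribution: P(Rh+) = 5/8.
Independent loci: 1/4 × 5/8 = 5/32.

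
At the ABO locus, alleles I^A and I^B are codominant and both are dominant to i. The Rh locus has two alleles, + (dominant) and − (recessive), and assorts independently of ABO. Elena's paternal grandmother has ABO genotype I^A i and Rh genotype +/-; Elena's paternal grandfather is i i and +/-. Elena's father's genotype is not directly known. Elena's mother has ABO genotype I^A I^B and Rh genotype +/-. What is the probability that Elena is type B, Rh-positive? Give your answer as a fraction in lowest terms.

Elena's father's ABO genotype from I^A i × i i: 1/2 I^A i, 1/2 i i.
Crossing each possibility with the mother I^A I^B and summing P(type B): 1/2·1/4 + 1/2·1/2 = 3/8.
Similarly for Rh via the father's Rh distribution: P(Rh+) = 3/4.
Independent loci: 3/8 × 3/4 = 9/32.

9/32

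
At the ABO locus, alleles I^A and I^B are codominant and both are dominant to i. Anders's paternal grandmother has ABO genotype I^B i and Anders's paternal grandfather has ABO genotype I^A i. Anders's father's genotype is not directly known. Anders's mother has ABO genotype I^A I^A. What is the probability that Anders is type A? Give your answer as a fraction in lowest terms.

3/4

Anders's father's ABO genotype from I^B i × I^A i: 1/4 I^A I^B, 1/4 I^A i, 1/4 I^B i, 1/4 i i.
Crossing each possibility with the mother I^A I^A and summing P(type A): 1/4·1/2 + 1/4·1 + 1/4·1/2 + 1/4·1 = 3/4.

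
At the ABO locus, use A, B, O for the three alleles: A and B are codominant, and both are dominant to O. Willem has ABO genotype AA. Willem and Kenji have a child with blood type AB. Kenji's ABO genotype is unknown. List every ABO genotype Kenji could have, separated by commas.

AB, BB, BO

For each candidate genotype of Kenji, check whether crossing it with AA can produce every observed child phenotype.
  AA → possible child types {A} ✗
  AB → possible child types {A, AB} ✓
  AO → possible child types {A} ✗
  BB → possible child types {AB} ✓
  BO → possible child types {A, AB} ✓
  OO → possible child types {A} ✗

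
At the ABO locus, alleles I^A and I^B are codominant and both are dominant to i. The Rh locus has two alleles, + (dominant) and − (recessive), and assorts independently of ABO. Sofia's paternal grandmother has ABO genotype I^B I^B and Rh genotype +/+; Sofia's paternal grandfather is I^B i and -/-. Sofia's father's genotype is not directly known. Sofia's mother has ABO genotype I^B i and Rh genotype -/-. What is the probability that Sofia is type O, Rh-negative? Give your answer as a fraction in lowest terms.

Sofia's father's ABO genotype from I^B I^B × I^B i: 1/2 I^B I^B, 1/2 I^B i.
Crossing each possibility with the mother I^B i and summing P(type O): 1/2·0 + 1/2·1/4 = 1/8.
Similarly for Rh via the father's Rh distribution: P(Rh-) = 1/2.
Independent loci: 1/8 × 1/2 = 1/16.

1/16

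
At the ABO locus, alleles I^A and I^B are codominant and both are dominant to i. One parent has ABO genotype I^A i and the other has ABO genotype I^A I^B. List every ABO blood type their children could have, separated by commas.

Gametes from I^A i × I^A I^B give offspring ABO genotypes I^A I^A, I^A I^B, I^A i, I^B i, i.e. phenotypes A, B, AB.

A, B, AB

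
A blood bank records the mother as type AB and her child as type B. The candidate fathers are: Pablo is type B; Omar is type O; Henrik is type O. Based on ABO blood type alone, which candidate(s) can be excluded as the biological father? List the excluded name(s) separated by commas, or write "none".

A candidate is excluded only if no genotype consistent with his phenotype could produce a type B child with a type AB mother.
Every candidate has at least one consistent genotype combination, so none can be excluded.

none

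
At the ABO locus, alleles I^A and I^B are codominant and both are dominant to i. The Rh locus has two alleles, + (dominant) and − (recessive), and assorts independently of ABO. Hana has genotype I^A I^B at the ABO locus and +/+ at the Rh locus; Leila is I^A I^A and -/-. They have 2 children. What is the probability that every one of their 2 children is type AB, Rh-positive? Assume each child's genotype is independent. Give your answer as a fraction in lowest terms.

ABO cross I^A I^B × I^A I^A → 1/2 A, 1/2 AB.
Rh cross +/+ × -/- → 1 Rh+; so P(type AB, Rh-positive) = 1/2 × 1 = 1/2 per child.
All 2 independent: (1/2)^2 = 1/4.

1/4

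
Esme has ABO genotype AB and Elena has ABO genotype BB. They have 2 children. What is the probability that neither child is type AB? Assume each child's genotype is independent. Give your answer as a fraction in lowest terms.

1/4

ABO cross AB × BB → 1/2 B, 1/2 AB.
So P(type AB) = 1/2 per child.
P(not type AB) = 1/2 for one child; (1/2)^2 = 1/4.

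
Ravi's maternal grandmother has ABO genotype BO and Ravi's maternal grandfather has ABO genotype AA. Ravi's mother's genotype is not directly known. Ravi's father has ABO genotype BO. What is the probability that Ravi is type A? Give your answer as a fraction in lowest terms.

1/4

Ravi's mother's ABO genotype from BO × AA: 1/2 AB, 1/2 AO.
Crossing each possibility with the father BO and summing P(type A): 1/2·1/4 + 1/2·1/4 = 1/4.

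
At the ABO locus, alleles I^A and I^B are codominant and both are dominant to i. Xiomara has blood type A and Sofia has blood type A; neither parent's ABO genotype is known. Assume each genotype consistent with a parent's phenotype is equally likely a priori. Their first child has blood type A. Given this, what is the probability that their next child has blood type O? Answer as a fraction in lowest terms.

1/20

Possible genotypes: Xiomara ∈ {I^A I^A, I^A i}; Sofia ∈ {I^A I^A, I^A i}.
Weight each parental genotype pair by prior × P(type-A child):
  I^A I^A × I^A I^A: posterior weight 4/15; P(next child type O) = 0.
  I^A I^A × I^A i: posterior weight 4/15; P(next child type O) = 0.
  I^A i × I^A I^A: posterior weight 4/15; P(next child type O) = 0.
  I^A i × I^A i: posterior weight 1/5; P(next child type O) = 1/4.
Weighted sum = 1/20.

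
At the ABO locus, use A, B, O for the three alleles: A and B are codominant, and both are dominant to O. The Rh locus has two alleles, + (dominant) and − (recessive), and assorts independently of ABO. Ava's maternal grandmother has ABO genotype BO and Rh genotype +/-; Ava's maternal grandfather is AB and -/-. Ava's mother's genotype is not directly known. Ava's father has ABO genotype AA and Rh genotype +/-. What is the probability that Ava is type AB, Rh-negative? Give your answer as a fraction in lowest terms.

3/16

Ava's mother's ABO genotype from BO × AB: 1/4 AB, 1/4 AO, 1/4 BB, 1/4 BO.
Crossing each possibility with the father AA and summing P(type AB): 1/4·1/2 + 1/4·0 + 1/4·1 + 1/4·1/2 = 1/2.
Similarly for Rh via the mother's Rh distribution: P(Rh-) = 3/8.
Independent loci: 1/2 × 3/8 = 3/16.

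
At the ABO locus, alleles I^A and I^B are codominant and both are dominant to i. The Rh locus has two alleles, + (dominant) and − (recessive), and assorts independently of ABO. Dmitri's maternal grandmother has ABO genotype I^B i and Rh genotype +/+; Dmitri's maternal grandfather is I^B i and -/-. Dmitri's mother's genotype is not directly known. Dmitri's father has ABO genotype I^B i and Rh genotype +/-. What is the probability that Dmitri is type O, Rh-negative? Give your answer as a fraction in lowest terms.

1/16

Dmitri's mother's ABO genotype from I^B i × I^B i: 1/4 I^B I^B, 1/2 I^B i, 1/4 i i.
Crossing each possibility with the father I^B i and summing P(type O): 1/4·0 + 1/2·1/4 + 1/4·1/2 = 1/4.
Similarly for Rh via the mother's Rh distribution: P(Rh-) = 1/4.
Independent loci: 1/4 × 1/4 = 1/16.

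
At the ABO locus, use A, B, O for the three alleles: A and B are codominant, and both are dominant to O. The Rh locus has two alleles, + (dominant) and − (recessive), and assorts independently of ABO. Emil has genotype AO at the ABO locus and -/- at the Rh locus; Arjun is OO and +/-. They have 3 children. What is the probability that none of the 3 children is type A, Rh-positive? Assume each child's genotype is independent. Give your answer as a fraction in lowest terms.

ABO cross AO × OO → 1/2 O, 1/2 A.
Rh cross -/- × +/- → 1/2 Rh+, 1/2 Rh-; so P(type A, Rh-positive) = 1/2 × 1/2 = 1/4 per child.
P(not type A, Rh-positive) = 3/4 for one child; (3/4)^3 = 27/64.

27/64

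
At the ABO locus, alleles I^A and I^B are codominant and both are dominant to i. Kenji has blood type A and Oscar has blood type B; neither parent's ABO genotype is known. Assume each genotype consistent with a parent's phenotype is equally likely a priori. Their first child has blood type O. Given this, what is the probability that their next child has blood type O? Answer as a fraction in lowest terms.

Possible genotypes: Kenji ∈ {I^A I^A, I^A i}; Oscar ∈ {I^B I^B, I^B i}.
Weight each parental genotype pair by prior × P(type-O child):
  I^A i × I^B i: posterior weight 1; P(next child type O) = 1/4.
Weighted sum = 1/4.

1/4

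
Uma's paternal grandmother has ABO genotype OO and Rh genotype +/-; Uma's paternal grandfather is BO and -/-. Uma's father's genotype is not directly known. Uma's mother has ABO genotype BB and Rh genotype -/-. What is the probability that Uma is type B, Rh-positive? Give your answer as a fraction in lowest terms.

1/4

Uma's father's ABO genotype from OO × BO: 1/2 BO, 1/2 OO.
Crossing each possibility with the mother BB and summing P(type B): 1/2·1 + 1/2·1 = 1.
Similarly for Rh via the father's Rh distribution: P(Rh+) = 1/4.
Independent loci: 1 × 1/4 = 1/4.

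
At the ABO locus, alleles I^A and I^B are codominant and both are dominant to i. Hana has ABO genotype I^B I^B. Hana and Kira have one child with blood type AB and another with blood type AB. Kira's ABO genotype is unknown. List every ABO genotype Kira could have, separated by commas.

For each candidate genotype of Kira, check whether crossing it with I^B I^B can produce every observed child phenotype.
  I^A I^A → possible child types {AB} ✓
  I^A I^B → possible child types {B, AB} ✓
  I^A i → possible child types {B, AB} ✓
  I^B I^B → possible child types {B} ✗
  I^B i → possible child types {B} ✗
  i i → possible child types {B} ✗

I^A I^A, I^A I^B, I^A i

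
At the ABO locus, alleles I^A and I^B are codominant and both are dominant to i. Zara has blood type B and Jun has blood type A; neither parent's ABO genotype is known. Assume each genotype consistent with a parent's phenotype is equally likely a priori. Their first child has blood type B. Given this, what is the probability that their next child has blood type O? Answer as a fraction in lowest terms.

1/12

Possible genotypes: Zara ∈ {I^B I^B, I^B i}; Jun ∈ {I^A I^A, I^A i}.
Weight each parental genotype pair by prior × P(type-B child):
  I^B I^B × I^A i: posterior weight 2/3; P(next child type O) = 0.
  I^B i × I^A i: posterior weight 1/3; P(next child type O) = 1/4.
Weighted sum = 1/12.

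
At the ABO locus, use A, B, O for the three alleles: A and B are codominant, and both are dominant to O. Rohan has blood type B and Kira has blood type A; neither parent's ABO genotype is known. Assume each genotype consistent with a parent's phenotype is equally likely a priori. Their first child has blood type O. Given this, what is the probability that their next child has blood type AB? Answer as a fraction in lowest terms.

1/4

Possible genotypes: Rohan ∈ {BB, BO}; Kira ∈ {AA, AO}.
Weight each parental genotype pair by prior × P(type-O child):
  BO × AO: posterior weight 1; P(next child type AB) = 1/4.
Weighted sum = 1/4.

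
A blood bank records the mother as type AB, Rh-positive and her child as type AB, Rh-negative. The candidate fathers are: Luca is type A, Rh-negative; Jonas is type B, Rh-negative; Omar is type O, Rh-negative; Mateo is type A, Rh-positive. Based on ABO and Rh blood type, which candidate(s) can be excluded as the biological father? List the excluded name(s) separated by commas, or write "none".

A candidate is excluded only if no genotype consistent with his phenotype could produce a type AB, Rh-negative child with a type AB, Rh-positive mother.
Omar (type O, Rh-): no genotype consistent with that phenotype can produce a type-AB Rh- child with a type-AB mother.

Omar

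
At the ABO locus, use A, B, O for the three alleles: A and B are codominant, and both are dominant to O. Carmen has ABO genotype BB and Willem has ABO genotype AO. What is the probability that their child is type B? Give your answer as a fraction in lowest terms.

ABO cross BB × AO → offspring phenotypes: 1/2 B, 1/2 AB.
So P(type B) = 1/2.

1/2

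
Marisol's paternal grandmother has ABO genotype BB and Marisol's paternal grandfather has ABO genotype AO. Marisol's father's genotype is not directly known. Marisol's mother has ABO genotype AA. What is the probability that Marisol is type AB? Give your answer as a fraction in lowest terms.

Marisol's father's ABO genotype from BB × AO: 1/2 AB, 1/2 BO.
Crossing each possibility with the mother AA and summing P(type AB): 1/2·1/2 + 1/2·1/2 = 1/2.

1/2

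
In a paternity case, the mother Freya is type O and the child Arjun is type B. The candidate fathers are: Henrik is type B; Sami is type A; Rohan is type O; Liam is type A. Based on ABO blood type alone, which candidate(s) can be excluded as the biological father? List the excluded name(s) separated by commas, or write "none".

Sami, Rohan, Liam

A candidate is excluded only if no genotype consistent with his phenotype could produce a type B child with a type O mother.
Sami (type A): no genotype consistent with that phenotype can produce a type-B child with a type-O mother.
Rohan (type O): no genotype consistent with that phenotype can produce a type-B child with a type-O mother.
Liam (type A): no genotype consistent with that phenotype can produce a type-B child with a type-O mother.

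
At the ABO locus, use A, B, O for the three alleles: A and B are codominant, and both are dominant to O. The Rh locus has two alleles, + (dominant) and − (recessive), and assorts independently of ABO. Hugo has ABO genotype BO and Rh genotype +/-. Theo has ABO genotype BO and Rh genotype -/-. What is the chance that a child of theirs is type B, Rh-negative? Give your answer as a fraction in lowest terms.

3/8

ABO cross BO × BO → offspring phenotypes: 1/4 O, 3/4 B.
Rh cross +/- × -/- → 1/2 Rh+, 1/2 Rh-.
Independent loci: P(type B, Rh-negative) = 3/4 × 1/2 = 3/8.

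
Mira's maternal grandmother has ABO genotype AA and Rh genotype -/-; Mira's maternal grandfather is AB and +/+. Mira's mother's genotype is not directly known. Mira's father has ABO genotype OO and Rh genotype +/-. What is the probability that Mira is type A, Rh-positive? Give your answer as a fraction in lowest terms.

Mira's mother's ABO genotype from AA × AB: 1/2 AA, 1/2 AB.
Crossing each possibility with the father OO and summing P(type A): 1/2·1 + 1/2·1/2 = 3/4.
Similarly for Rh via the mother's Rh distribution: P(Rh+) = 3/4.
Independent loci: 3/4 × 3/4 = 9/16.

9/16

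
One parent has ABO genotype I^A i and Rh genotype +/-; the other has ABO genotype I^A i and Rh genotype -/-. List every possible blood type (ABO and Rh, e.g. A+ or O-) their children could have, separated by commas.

O+, O-, A+, A-

Gametes from I^A i × I^A i give offspring ABO genotypes I^A I^A, I^A i, i i, i.e. phenotypes O, A.
Rh cross +/- × -/- → phenotypes Rh+, Rh-.
Combining independently: O+, O-, A+, A-.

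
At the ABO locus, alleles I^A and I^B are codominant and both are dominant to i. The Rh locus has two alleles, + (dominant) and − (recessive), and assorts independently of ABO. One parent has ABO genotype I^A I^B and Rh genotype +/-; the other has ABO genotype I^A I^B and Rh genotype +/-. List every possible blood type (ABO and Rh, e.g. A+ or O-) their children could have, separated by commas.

A+, A-, B+, B-, AB+, AB-

Gametes from I^A I^B × I^A I^B give offspring ABO genotypes I^A I^A, I^A I^B, I^B I^B, i.e. phenotypes A, B, AB.
Rh cross +/- × +/- → phenotypes Rh+, Rh-.
Combining independently: A+, A-, B+, B-, AB+, AB-.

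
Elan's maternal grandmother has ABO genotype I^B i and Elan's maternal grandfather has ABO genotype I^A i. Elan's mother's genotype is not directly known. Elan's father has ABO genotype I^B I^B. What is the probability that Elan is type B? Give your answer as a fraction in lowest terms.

Elan's mother's ABO genotype from I^B i × I^A i: 1/4 I^A I^B, 1/4 I^A i, 1/4 I^B i, 1/4 i i.
Crossing each possibility with the father I^B I^B and summing P(type B): 1/4·1/2 + 1/4·1/2 + 1/4·1 + 1/4·1 = 3/4.

3/4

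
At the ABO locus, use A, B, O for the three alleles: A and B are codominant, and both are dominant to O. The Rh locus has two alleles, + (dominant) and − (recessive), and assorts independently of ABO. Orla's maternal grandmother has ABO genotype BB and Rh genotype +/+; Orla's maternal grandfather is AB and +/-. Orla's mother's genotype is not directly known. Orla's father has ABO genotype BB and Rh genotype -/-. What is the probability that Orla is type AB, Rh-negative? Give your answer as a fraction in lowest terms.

1/16

Orla's mother's ABO genotype from BB × AB: 1/2 AB, 1/2 BB.
Crossing each possibility with the father BB and summing P(type AB): 1/2·1/2 + 1/2·0 = 1/4.
Similarly for Rh via the mother's Rh distribution: P(Rh-) = 1/4.
Independent loci: 1/4 × 1/4 = 1/16.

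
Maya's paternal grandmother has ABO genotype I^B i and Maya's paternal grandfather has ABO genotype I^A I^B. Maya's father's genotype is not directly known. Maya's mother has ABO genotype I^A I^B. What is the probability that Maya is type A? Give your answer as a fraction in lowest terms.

1/4

Maya's father's ABO genotype from I^B i × I^A I^B: 1/4 I^A I^B, 1/4 I^A i, 1/4 I^B I^B, 1/4 I^B i.
Crossing each possibility with the mother I^A I^B and summing P(type A): 1/4·1/4 + 1/4·1/2 + 1/4·0 + 1/4·1/4 = 1/4.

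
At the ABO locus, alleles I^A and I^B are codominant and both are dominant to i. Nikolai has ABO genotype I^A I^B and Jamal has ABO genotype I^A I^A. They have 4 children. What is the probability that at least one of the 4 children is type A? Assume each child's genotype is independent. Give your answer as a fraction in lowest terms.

15/16

ABO cross I^A I^B × I^A I^A → 1/2 A, 1/2 AB.
So P(type A) = 1/2 per child.
P(none) = (1/2)^4 = 1/16; P(at least one) = 1 − 1/16 = 15/16.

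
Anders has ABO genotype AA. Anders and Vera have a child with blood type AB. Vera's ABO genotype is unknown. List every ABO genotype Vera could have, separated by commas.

For each candidate genotype of Vera, check whether crossing it with AA can produce every observed child phenotype.
  AA → possible child types {A} ✗
  AB → possible child types {A, AB} ✓
  AO → possible child types {A} ✗
  BB → possible child types {AB} ✓
  BO → possible child types {A, AB} ✓
  OO → possible child types {A} ✗

AB, BB, BO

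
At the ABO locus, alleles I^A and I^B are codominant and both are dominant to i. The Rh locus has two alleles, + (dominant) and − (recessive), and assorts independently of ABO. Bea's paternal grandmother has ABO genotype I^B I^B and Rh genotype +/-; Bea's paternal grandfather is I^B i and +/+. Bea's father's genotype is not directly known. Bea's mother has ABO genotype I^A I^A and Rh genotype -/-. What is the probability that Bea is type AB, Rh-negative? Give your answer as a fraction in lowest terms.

3/16

Bea's father's ABO genotype from I^B I^B × I^B i: 1/2 I^B I^B, 1/2 I^B i.
Crossing each possibility with the mother I^A I^A and summing P(type AB): 1/2·1 + 1/2·1/2 = 3/4.
Similarly for Rh via the father's Rh distribution: P(Rh-) = 1/4.
Independent loci: 3/4 × 1/4 = 3/16.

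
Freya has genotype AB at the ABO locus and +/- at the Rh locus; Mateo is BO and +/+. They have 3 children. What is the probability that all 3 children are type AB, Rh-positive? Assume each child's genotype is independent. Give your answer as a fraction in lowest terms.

ABO cross AB × BO → 1/4 A, 1/2 B, 1/4 AB.
Rh cross +/- × +/+ → 1 Rh+; so P(type AB, Rh-positive) = 1/4 × 1 = 1/4 per child.
All 3 independent: (1/4)^3 = 1/64.

1/64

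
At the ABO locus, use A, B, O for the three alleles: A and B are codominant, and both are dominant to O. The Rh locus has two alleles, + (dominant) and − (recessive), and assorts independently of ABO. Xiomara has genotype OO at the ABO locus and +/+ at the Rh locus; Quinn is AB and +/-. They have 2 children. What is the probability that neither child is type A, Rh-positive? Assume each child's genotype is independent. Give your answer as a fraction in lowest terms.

ABO cross OO × AB → 1/2 A, 1/2 B.
Rh cross +/+ × +/- → 1 Rh+; so P(type A, Rh-positive) = 1/2 × 1 = 1/2 per child.
P(not type A, Rh-positive) = 1/2 for one child; (1/2)^2 = 1/4.

1/4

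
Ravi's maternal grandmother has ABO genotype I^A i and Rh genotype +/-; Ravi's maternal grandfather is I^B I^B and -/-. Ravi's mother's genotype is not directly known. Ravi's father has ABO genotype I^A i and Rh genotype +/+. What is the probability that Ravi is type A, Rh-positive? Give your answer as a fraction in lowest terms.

Ravi's mother's ABO genotype from I^A i × I^B I^B: 1/2 I^A I^B, 1/2 I^B i.
Crossing each possibility with the father I^A i and summing P(type A): 1/2·1/2 + 1/2·1/4 = 3/8.
Similarly for Rh via the mother's Rh distribution: P(Rh+) = 1.
Independent loci: 3/8 × 1 = 3/8.

3/8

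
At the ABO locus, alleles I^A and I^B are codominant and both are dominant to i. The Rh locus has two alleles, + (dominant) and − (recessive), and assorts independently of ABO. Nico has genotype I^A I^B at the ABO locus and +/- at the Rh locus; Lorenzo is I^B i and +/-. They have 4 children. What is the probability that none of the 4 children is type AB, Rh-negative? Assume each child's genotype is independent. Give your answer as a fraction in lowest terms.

50625/65536

ABO cross I^A I^B × I^B i → 1/4 A, 1/2 B, 1/4 AB.
Rh cross +/- × +/- → 3/4 Rh+, 1/4 Rh-; so P(type AB, Rh-negative) = 1/4 × 1/4 = 1/16 per child.
P(not type AB, Rh-negative) = 15/16 for one child; (15/16)^4 = 50625/65536.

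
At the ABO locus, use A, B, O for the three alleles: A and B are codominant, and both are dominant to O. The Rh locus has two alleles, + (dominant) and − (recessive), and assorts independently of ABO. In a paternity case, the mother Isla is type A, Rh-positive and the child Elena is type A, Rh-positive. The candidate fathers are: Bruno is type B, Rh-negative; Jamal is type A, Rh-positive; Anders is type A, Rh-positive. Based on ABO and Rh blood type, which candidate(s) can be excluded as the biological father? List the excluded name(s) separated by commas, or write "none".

A candidate is excluded only if no genotype consistent with his phenotype could produce a type A, Rh-positive child with a type A, Rh-positive mother.
Every candidate has at least one consistent genotype combination, so none can be excluded.

none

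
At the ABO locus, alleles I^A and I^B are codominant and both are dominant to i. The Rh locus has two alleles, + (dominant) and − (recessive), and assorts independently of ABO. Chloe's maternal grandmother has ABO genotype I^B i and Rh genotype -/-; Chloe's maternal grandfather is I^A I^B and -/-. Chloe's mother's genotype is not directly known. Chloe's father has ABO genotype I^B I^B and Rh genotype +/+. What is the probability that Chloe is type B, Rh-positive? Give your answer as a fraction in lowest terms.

Chloe's mother's ABO genotype from I^B i × I^A I^B: 1/4 I^A I^B, 1/4 I^A i, 1/4 I^B I^B, 1/4 I^B i.
Crossing each possibility with the father I^B I^B and summing P(type B): 1/4·1/2 + 1/4·1/2 + 1/4·1 + 1/4·1 = 3/4.
Similarly for Rh via the mother's Rh distribution: P(Rh+) = 1.
Independent loci: 3/4 × 1 = 3/4.

3/4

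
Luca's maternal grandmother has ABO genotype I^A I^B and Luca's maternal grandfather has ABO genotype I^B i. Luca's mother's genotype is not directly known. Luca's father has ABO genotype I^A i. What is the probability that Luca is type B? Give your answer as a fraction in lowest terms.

1/4

Luca's mother's ABO genotype from I^A I^B × I^B i: 1/4 I^A I^B, 1/4 I^A i, 1/4 I^B I^B, 1/4 I^B i.
Crossing each possibility with the father I^A i and summing P(type B): 1/4·1/4 + 1/4·0 + 1/4·1/2 + 1/4·1/4 = 1/4.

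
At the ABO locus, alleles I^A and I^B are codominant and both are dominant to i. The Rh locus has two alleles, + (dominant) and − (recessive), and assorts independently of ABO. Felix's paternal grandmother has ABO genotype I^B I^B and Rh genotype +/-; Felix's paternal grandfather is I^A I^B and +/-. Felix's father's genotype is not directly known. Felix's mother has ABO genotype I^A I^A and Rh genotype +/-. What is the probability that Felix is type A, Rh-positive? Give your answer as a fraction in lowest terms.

3/16

Felix's father's ABO genotype from I^B I^B × I^A I^B: 1/2 I^A I^B, 1/2 I^B I^B.
Crossing each possibility with the mother I^A I^A and summing P(type A): 1/2·1/2 + 1/2·0 = 1/4.
Similarly for Rh via the father's Rh distribution: P(Rh+) = 3/4.
Independent loci: 1/4 × 3/4 = 3/16.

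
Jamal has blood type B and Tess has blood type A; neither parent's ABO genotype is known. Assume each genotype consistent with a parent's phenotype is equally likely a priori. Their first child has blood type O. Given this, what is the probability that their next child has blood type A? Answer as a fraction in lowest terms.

1/4

Possible genotypes: Jamal ∈ {BB, BO}; Tess ∈ {AA, AO}.
Weight each parental genotype pair by prior × P(type-O child):
  BO × AO: posterior weight 1; P(next child type A) = 1/4.
Weighted sum = 1/4.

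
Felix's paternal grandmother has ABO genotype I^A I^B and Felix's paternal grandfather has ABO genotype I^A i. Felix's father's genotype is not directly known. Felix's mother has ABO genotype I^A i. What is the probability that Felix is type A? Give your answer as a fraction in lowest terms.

5/8

Felix's father's ABO genotype from I^A I^B × I^A i: 1/4 I^A I^A, 1/4 I^A I^B, 1/4 I^A i, 1/4 I^B i.
Crossing each possibility with the mother I^A i and summing P(type A): 1/4·1 + 1/4·1/2 + 1/4·3/4 + 1/4·1/4 = 5/8.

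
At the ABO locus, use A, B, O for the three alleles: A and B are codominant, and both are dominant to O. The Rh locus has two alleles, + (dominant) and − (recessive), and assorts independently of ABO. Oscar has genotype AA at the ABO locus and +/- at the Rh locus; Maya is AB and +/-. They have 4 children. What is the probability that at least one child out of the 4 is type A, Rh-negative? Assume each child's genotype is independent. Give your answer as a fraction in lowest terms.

ABO cross AA × AB → 1/2 A, 1/2 AB.
Rh cross +/- × +/- → 3/4 Rh+, 1/4 Rh-; so P(type A, Rh-negative) = 1/2 × 1/4 = 1/8 per child.
P(none) = (7/8)^4 = 2401/4096; P(at least one) = 1 − 2401/4096 = 1695/4096.

1695/4096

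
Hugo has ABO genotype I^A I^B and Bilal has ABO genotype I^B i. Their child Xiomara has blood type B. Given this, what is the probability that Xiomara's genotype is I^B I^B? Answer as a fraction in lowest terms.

1/2

Cross I^A I^B × I^B i → 1/4 I^A I^B, 1/4 I^A i, 1/4 I^B I^B, 1/4 I^B i.
Type-B genotypes among offspring: I^B I^B (1/4), I^B i (1/4); total 1/2.
P(I^B I^B | type B) = (1/4) / (1/2) = 1/2.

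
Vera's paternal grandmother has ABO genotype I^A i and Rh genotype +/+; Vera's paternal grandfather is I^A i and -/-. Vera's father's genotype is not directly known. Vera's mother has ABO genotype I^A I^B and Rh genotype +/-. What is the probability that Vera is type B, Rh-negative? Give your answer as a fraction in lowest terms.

1/16

Vera's father's ABO genotype from I^A i × I^A i: 1/4 I^A I^A, 1/2 I^A i, 1/4 i i.
Crossing each possibility with the mother I^A I^B and summing P(type B): 1/4·0 + 1/2·1/4 + 1/4·1/2 = 1/4.
Similarly for Rh via the father's Rh distribution: P(Rh-) = 1/4.
Independent loci: 1/4 × 1/4 = 1/16.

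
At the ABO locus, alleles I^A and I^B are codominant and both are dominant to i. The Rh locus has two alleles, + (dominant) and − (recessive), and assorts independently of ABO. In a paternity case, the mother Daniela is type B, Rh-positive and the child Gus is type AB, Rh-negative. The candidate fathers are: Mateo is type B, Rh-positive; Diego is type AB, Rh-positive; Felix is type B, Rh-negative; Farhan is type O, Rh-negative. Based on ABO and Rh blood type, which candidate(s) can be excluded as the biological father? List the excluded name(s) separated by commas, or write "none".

A candidate is excluded only if no genotype consistent with his phenotype could produce a type AB, Rh-negative child with a type B, Rh-positive mother.
Mateo (type B, Rh+): no genotype consistent with that phenotype can produce a type-AB Rh- child with a type-B mother.
Felix (type B, Rh-): no genotype consistent with that phenotype can produce a type-AB Rh- child with a type-B mother.
Farhan (type O, Rh-): no genotype consistent with that phenotype can produce a type-AB Rh- child with a type-B mother.

Mateo, Felix, Farhan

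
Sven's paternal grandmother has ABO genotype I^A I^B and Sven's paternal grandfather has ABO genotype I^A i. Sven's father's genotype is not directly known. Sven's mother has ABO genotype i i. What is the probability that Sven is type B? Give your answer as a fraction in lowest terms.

1/4

Sven's father's ABO genotype from I^A I^B × I^A i: 1/4 I^A I^A, 1/4 I^A I^B, 1/4 I^A i, 1/4 I^B i.
Crossing each possibility with the mother i i and summing P(type B): 1/4·0 + 1/4·1/2 + 1/4·0 + 1/4·1/2 = 1/4.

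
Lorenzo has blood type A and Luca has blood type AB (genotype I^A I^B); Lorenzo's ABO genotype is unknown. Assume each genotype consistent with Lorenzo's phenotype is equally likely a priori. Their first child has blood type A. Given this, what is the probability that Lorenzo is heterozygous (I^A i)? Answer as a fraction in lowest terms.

1/2

Possible genotypes: Lorenzo ∈ {I^A I^A, I^A i}; Luca ∈ {I^A I^B}.
Weight each parental genotype pair by prior × P(type-A child):
  I^A I^A × I^A I^B: posterior weight 1/2.
  I^A i × I^A I^B: posterior weight 1/2.
Sum the posterior weight over pairs where Lorenzo is I^A i: 1/2.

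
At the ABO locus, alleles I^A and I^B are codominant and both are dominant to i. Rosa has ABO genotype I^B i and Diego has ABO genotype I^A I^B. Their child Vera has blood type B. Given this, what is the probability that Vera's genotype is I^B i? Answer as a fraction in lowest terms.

1/2

Cross I^B i × I^A I^B → 1/4 I^A I^B, 1/4 I^A i, 1/4 I^B I^B, 1/4 I^B i.
Type-B genotypes among offspring: I^B I^B (1/4), I^B i (1/4); total 1/2.
P(I^B i | type B) = (1/4) / (1/2) = 1/2.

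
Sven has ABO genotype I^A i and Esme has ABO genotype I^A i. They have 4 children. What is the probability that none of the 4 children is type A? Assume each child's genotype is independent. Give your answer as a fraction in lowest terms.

1/256

ABO cross I^A i × I^A i → 1/4 O, 3/4 A.
So P(type A) = 3/4 per child.
P(not type A) = 1/4 for one child; (1/4)^4 = 1/256.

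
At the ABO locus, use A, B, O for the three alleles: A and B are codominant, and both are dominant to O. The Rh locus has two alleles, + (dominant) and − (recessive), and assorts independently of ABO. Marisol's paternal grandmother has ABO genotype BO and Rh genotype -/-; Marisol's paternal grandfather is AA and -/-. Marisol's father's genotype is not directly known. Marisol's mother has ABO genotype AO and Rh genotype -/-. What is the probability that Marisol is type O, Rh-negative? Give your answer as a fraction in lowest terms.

1/8

Marisol's father's ABO genotype from BO × AA: 1/2 AB, 1/2 AO.
Crossing each possibility with the mother AO and summing P(type O): 1/2·0 + 1/2·1/4 = 1/8.
Similarly for Rh via the father's Rh distribution: P(Rh-) = 1.
Independent loci: 1/8 × 1 = 1/8.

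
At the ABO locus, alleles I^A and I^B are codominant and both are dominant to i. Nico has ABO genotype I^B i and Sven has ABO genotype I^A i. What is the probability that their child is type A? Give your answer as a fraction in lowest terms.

ABO cross I^B i × I^A i → offspring phenotypes: 1/4 O, 1/4 A, 1/4 B, 1/4 AB.
So P(type A) = 1/4.

1/4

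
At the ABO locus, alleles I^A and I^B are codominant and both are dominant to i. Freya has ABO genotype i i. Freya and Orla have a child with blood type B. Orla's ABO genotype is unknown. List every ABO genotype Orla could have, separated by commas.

I^A I^B, I^B I^B, I^B i

For each candidate genotype of Orla, check whether crossing it with i i can produce every observed child phenotype.
  I^A I^A → possible child types {A} ✗
  I^A I^B → possible child types {A, B} ✓
  I^A i → possible child types {O, A} ✗
  I^B I^B → possible child types {B} ✓
  I^B i → possible child types {O, B} ✓
  i i → possible child types {O} ✗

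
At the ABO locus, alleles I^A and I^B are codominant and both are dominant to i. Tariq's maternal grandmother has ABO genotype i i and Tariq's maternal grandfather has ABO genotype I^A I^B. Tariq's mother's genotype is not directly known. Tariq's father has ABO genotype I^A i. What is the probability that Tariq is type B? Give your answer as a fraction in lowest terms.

1/8

Tariq's mother's ABO genotype from i i × I^A I^B: 1/2 I^A i, 1/2 I^B i.
Crossing each possibility with the father I^A i and summing P(type B): 1/2·0 + 1/2·1/4 = 1/8.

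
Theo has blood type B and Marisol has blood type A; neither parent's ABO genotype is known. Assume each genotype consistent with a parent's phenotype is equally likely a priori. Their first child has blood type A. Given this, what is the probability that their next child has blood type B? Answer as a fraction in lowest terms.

Possible genotypes: Theo ∈ {BB, BO}; Marisol ∈ {AA, AO}.
Weight each parental genotype pair by prior × P(type-A child):
  BO × AA: posterior weight 2/3; P(next child type B) = 0.
  BO × AO: posterior weight 1/3; P(next child type B) = 1/4.
Weighted sum = 1/12.

1/12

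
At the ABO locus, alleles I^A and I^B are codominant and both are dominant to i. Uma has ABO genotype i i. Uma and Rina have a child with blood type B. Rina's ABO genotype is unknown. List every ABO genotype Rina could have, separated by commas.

For each candidate genotype of Rina, check whether crossing it with i i can produce every observed child phenotype.
  I^A I^A → possible child types {A} ✗
  I^A I^B → possible child types {A, B} ✓
  I^A i → possible child types {O, A} ✗
  I^B I^B → possible child types {B} ✓
  I^B i → possible child types {O, B} ✓
  i i → possible child types {O} ✗

I^A I^B, I^B I^B, I^B i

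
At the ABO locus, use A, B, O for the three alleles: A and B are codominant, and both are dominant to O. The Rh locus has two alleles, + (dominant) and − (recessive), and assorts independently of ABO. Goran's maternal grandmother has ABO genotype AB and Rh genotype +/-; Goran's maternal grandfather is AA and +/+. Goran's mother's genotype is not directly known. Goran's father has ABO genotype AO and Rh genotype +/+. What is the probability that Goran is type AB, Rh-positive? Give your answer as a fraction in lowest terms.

Goran's mother's ABO genotype from AB × AA: 1/2 AA, 1/2 AB.
Crossing each possibility with the father AO and summing P(type AB): 1/2·0 + 1/2·1/4 = 1/8.
Similarly for Rh via the mother's Rh distribution: P(Rh+) = 1.
Independent loci: 1/8 × 1 = 1/8.

1/8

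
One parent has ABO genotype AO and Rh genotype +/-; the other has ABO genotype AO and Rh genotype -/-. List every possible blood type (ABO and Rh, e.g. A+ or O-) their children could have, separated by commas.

Gametes from AO × AO give offspring ABO genotypes AA, AO, OO, i.e. phenotypes O, A.
Rh cross +/- × -/- → phenotypes Rh+, Rh-.
Combining independently: O+, O-, A+, A-.

O+, O-, A+, A-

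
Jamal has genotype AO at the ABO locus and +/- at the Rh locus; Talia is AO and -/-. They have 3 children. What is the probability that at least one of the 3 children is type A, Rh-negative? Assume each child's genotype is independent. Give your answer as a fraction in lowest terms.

ABO cross AO × AO → 1/4 O, 3/4 A.
Rh cross +/- × -/- → 1/2 Rh+, 1/2 Rh-; so P(type A, Rh-negative) = 3/4 × 1/2 = 3/8 per child.
P(none) = (5/8)^3 = 125/512; P(at least one) = 1 − 125/512 = 387/512.

387/512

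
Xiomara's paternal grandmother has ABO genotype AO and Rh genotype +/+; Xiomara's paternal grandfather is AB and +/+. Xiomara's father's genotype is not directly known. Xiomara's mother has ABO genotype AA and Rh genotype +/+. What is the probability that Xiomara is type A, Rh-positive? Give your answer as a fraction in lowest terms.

Xiomara's father's ABO genotype from AO × AB: 1/4 AA, 1/4 AB, 1/4 AO, 1/4 BO.
Crossing each possibility with the mother AA and summing P(type A): 1/4·1 + 1/4·1/2 + 1/4·1 + 1/4·1/2 = 3/4.
Similarly for Rh via the father's Rh distribution: P(Rh+) = 1.
Independent loci: 3/4 × 1 = 3/4.

3/4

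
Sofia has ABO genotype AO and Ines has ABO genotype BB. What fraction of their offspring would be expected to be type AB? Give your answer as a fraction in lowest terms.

ABO cross AO × BB → offspring phenotypes: 1/2 B, 1/2 AB.
So P(type AB) = 1/2.

1/2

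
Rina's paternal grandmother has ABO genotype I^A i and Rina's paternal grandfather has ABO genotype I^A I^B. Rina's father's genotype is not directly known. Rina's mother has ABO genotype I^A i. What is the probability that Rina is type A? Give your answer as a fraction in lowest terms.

5/8

Rina's father's ABO genotype from I^A i × I^A I^B: 1/4 I^A I^A, 1/4 I^A I^B, 1/4 I^A i, 1/4 I^B i.
Crossing each possibility with the mother I^A i and summing P(type A): 1/4·1 + 1/4·1/2 + 1/4·3/4 + 1/4·1/4 = 5/8.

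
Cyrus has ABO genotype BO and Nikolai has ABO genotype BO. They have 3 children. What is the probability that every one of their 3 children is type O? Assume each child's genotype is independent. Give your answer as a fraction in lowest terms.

ABO cross BO × BO → 1/4 O, 3/4 B.
So P(type O) = 1/4 per child.
All 3 independent: (1/4)^3 = 1/64.

1/64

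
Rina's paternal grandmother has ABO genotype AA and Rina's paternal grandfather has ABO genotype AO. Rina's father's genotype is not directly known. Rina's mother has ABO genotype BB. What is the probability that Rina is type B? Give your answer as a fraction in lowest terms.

1/4

Rina's father's ABO genotype from AA × AO: 1/2 AA, 1/2 AO.
Crossing each possibility with the mother BB and summing P(type B): 1/2·0 + 1/2·1/2 = 1/4.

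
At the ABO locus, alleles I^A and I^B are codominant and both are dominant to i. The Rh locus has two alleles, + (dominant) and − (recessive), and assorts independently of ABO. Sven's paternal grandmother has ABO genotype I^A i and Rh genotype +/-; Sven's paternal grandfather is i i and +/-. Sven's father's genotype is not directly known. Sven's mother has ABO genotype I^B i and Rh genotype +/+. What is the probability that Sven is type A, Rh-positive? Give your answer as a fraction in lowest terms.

Sven's father's ABO genotype from I^A i × i i: 1/2 I^A i, 1/2 i i.
Crossing each possibility with the mother I^B i and summing P(type A): 1/2·1/4 + 1/2·0 = 1/8.
Similarly for Rh via the father's Rh distribution: P(Rh+) = 1.
Independent loci: 1/8 × 1 = 1/8.

1/8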